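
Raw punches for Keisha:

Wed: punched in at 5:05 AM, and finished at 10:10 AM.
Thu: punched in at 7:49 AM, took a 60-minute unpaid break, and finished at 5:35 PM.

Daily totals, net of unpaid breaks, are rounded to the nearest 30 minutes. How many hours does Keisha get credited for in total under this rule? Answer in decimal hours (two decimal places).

14.00 hours

Wed: 5:05 AM–10:10 AM = 5 h 5 min → rounds to 5 h 0 min
Thu: 7:49 AM–5:35 PM = 9 h 46 min − 60 min = 8 h 46 min → rounds to 9 h 0 min
Total credited: 14 h 0 min.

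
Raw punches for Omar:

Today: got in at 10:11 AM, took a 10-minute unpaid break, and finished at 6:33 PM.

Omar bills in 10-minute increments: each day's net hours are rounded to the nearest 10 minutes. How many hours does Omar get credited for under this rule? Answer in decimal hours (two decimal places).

8.17 hours

Today: 10:11 AM–6:33 PM = 8 h 22 min − 10 min = 8 h 12 min → rounds to 8 h 10 min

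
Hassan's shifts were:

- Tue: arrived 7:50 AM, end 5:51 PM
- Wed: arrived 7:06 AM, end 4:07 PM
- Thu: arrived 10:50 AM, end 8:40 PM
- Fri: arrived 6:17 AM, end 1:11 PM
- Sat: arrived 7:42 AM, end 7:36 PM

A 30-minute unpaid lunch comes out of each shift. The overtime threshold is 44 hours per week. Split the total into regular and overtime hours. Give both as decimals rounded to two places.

Tue: 7:50 AM–5:51 PM = 10 h 1 min; less 30 min break → 9 h 31 min
Wed: 7:06 AM–4:07 PM = 9 h 1 min; less 30 min break → 8 h 31 min
Thu: 10:50 AM–8:40 PM = 9 h 50 min; less 30 min break → 9 h 20 min
Fri: 6:17 AM–1:11 PM = 6 h 54 min; less 30 min break → 6 h 24 min
Sat: 7:42 AM–7:36 PM = 11 h 54 min; less 30 min break → 11 h 24 min
Total worked: 45 h 10 min = 45.17 h.
Threshold 44 h → overtime 1 h 10 min, regular 44 h 0 min.

Regular 44.00 hours, overtime 1.17 hours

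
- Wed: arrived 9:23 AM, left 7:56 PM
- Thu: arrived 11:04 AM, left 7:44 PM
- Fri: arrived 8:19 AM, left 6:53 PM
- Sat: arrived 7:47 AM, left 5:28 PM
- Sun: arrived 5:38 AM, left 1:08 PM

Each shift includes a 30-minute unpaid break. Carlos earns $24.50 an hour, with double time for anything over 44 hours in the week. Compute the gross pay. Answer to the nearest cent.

$1100.87

Wed: 9:23 AM–7:56 PM = 10 h 33 min; less 30 min break → 10 h 3 min
Thu: 11:04 AM–7:44 PM = 8 h 40 min; less 30 min break → 8 h 10 min
Fri: 8:19 AM–6:53 PM = 10 h 34 min; less 30 min break → 10 h 4 min
Sat: 7:47 AM–5:28 PM = 9 h 41 min; less 30 min break → 9 h 11 min
Sun: 5:38 AM–1:08 PM = 7 h 30 min; less 30 min break → 7 h 0 min
Total worked: 44 h 28 min = 2668 min.
Regular 44 h 0 min = 2640 min at $24.50/h; overtime 0 h 28 min = 28 min at $49.00/h.
Pay = (2640 × $24.50 + 28 × $49.00) ÷ 60 = $1100.87.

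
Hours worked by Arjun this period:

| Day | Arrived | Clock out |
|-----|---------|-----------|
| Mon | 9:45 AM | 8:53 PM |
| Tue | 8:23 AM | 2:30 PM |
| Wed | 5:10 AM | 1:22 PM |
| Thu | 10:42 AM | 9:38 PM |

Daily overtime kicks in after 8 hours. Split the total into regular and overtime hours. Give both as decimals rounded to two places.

Mon: 9:45 AM–8:53 PM = 11 h 8 min
Tue: 8:23 AM–2:30 PM = 6 h 7 min
Wed: 5:10 AM–1:22 PM = 8 h 12 min
Thu: 10:42 AM–9:38 PM = 10 h 56 min
Mon reg 8 h 0 min / OT 3 h 8 min; Tue reg 6 h 7 min / OT 0 h 0 min; Wed reg 8 h 0 min / OT 0 h 12 min; Thu reg 8 h 0 min / OT 2 h 56 min.
Totals: regular 30 h 7 min, overtime 6 h 16 min.

Regular 30.12 hours, overtime 6.27 hours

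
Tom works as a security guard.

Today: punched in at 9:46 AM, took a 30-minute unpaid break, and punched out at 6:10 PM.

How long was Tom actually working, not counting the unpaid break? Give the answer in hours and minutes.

Today: 9:46 AM–6:10 PM = 8 h 24 min; less 30 min break → 7 h 54 min

7 h 54 min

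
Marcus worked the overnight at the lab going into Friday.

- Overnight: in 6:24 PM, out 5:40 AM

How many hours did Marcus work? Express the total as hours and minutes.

Overnight: 6:24 PM → midnight = 5 h 36 min; midnight → 5:40 AM = 5 h 40 min; span 11 h 16 min

11 h 16 min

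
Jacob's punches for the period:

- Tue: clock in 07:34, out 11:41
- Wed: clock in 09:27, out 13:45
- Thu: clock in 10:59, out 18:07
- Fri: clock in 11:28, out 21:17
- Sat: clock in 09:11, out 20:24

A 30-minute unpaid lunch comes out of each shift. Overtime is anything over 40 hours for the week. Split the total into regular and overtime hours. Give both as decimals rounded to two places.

Tue: 07:34–11:41 = 4 h 7 min; less 30 min break → 3 h 37 min
Wed: 09:27–13:45 = 4 h 18 min; less 30 min break → 3 h 48 min
Thu: 10:59–18:07 = 7 h 8 min; less 30 min break → 6 h 38 min
Fri: 11:28–21:17 = 9 h 49 min; less 30 min break → 9 h 19 min
Sat: 09:11–20:24 = 11 h 13 min; less 30 min break → 10 h 43 min
Total worked: 34 h 5 min = 34.08 h.
Threshold 40 h → overtime 0 h 0 min, regular 34 h 5 min.

Regular 34.08 hours, overtime 0.00 hours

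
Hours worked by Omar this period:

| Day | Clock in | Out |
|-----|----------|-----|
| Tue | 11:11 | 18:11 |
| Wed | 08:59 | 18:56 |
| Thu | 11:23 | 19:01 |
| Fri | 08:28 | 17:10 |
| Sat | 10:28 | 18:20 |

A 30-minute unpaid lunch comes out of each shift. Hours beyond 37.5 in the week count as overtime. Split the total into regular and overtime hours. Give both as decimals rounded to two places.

Regular 37.50 hours, overtime 1.15 hours

Tue: 11:11–18:11 = 7 h 0 min; less 30 min break → 6 h 30 min
Wed: 08:59–18:56 = 9 h 57 min; less 30 min break → 9 h 27 min
Thu: 11:23–19:01 = 7 h 38 min; less 30 min break → 7 h 8 min
Fri: 08:28–17:10 = 8 h 42 min; less 30 min break → 8 h 12 min
Sat: 10:28–18:20 = 7 h 52 min; less 30 min break → 7 h 22 min
Total worked: 38 h 39 min = 38.65 h.
Threshold 37.5 h → overtime 1 h 9 min, regular 37 h 30 min.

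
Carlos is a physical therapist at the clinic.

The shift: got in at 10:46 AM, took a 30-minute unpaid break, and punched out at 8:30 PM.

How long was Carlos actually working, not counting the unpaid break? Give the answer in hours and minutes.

9 h 14 min

The shift: 10:46 AM–8:30 PM = 9 h 44 min; less 30 min break → 9 h 14 min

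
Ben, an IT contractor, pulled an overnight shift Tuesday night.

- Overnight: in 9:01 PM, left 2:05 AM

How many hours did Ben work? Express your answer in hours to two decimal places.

Overnight: 9:01 PM → midnight = 2 h 59 min; midnight → 2:05 AM = 2 h 5 min; span 5 h 4 min

5.07 hours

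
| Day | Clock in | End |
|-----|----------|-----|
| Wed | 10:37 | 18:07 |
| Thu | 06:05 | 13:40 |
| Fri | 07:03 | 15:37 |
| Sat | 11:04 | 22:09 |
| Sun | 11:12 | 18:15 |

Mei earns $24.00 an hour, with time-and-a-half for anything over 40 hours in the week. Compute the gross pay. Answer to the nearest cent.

Wed: 10:37–18:07 = 7 h 30 min
Thu: 06:05–13:40 = 7 h 35 min
Fri: 07:03–15:37 = 8 h 34 min
Sat: 11:04–22:09 = 11 h 5 min
Sun: 11:12–18:15 = 7 h 3 min
Total worked: 41 h 47 min = 2507 min.
Regular 40 h 0 min = 2400 min at $24.00/h; overtime 1 h 47 min = 107 min at $36.00/h.
Pay = (2400 × $24.00 + 107 × $36.00) ÷ 60 = $1024.20.

$1024.20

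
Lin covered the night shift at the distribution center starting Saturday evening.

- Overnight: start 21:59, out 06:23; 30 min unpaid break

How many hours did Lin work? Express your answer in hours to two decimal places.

Overnight: 21:59 → midnight = 2 h 1 min; midnight → 06:23 = 6 h 23 min; span 8 h 24 min; less 30 min break → 7 h 54 min

7.90 hours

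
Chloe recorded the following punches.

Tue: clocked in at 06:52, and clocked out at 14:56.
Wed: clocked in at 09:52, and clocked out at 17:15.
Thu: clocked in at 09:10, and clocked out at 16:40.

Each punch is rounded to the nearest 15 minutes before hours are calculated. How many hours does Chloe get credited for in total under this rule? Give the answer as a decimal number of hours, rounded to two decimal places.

23.25 hours

Tue: in 06:52→06:45, out 14:56→15:00; 8 h 15 min
Wed: in 09:52→09:45, out 17:15→17:15; 7 h 30 min
Thu: in 09:10→09:15, out 16:40→16:45; 7 h 30 min
Total credited: 23 h 15 min.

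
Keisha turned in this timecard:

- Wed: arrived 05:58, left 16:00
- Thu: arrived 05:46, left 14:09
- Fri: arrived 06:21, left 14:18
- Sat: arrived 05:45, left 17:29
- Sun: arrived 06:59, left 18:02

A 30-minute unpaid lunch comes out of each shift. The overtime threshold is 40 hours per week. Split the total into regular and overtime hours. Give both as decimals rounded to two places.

Regular 40.00 hours, overtime 6.65 hours

Wed: 05:58–16:00 = 10 h 2 min; less 30 min break → 9 h 32 min
Thu: 05:46–14:09 = 8 h 23 min; less 30 min break → 7 h 53 min
Fri: 06:21–14:18 = 7 h 57 min; less 30 min break → 7 h 27 min
Sat: 05:45–17:29 = 11 h 44 min; less 30 min break → 11 h 14 min
Sun: 06:59–18:02 = 11 h 3 min; less 30 min break → 10 h 33 min
Total worked: 46 h 39 min = 46.65 h.
Threshold 40 h → overtime 6 h 39 min, regular 40 h 0 min.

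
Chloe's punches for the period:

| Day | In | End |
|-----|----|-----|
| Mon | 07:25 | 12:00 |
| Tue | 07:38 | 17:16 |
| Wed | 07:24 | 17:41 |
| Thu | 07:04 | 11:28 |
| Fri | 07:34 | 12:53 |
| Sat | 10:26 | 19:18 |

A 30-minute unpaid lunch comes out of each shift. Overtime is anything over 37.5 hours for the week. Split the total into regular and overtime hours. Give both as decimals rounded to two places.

Mon: 07:25–12:00 = 4 h 35 min; less 30 min break → 4 h 5 min
Tue: 07:38–17:16 = 9 h 38 min; less 30 min break → 9 h 8 min
Wed: 07:24–17:41 = 10 h 17 min; less 30 min break → 9 h 47 min
Thu: 07:04–11:28 = 4 h 24 min; less 30 min break → 3 h 54 min
Fri: 07:34–12:53 = 5 h 19 min; less 30 min break → 4 h 49 min
Sat: 10:26–19:18 = 8 h 52 min; less 30 min break → 8 h 22 min
Total worked: 40 h 5 min = 40.08 h.
Threshold 37.5 h → overtime 2 h 35 min, regular 37 h 30 min.

Regular 37.50 hours, overtime 2.58 hours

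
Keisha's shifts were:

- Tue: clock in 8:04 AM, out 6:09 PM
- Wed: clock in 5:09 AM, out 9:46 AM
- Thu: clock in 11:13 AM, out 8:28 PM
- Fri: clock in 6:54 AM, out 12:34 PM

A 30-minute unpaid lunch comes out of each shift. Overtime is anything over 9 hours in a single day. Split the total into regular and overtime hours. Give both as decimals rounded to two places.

Regular 27.03 hours, overtime 0.58 hours

Tue: 8:04 AM–6:09 PM = 10 h 5 min; less 30 min break → 9 h 35 min
Wed: 5:09 AM–9:46 AM = 4 h 37 min; less 30 min break → 4 h 7 min
Thu: 11:13 AM–8:28 PM = 9 h 15 min; less 30 min break → 8 h 45 min
Fri: 6:54 AM–12:34 PM = 5 h 40 min; less 30 min break → 5 h 10 min
Tue reg 9 h 0 min / OT 0 h 35 min; Wed reg 4 h 7 min / OT 0 h 0 min; Thu reg 8 h 45 min / OT 0 h 0 min; Fri reg 5 h 10 min / OT 0 h 0 min.
Totals: regular 27 h 2 min, overtime 0 h 35 min.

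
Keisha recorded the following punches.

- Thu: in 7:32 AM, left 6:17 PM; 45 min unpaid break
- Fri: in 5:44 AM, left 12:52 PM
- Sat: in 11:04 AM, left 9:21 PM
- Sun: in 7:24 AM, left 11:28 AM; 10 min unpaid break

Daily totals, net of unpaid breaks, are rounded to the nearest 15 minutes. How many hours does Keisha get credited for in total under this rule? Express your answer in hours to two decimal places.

31.50 hours

Thu: 7:32 AM–6:17 PM = 10 h 45 min − 45 min = 10 h 0 min → rounds to 10 h 0 min
Fri: 5:44 AM–12:52 PM = 7 h 8 min → rounds to 7 h 15 min
Sat: 11:04 AM–9:21 PM = 10 h 17 min → rounds to 10 h 15 min
Sun: 7:24 AM–11:28 AM = 4 h 4 min − 10 min = 3 h 54 min → rounds to 4 h 0 min
Total credited: 31 h 30 min.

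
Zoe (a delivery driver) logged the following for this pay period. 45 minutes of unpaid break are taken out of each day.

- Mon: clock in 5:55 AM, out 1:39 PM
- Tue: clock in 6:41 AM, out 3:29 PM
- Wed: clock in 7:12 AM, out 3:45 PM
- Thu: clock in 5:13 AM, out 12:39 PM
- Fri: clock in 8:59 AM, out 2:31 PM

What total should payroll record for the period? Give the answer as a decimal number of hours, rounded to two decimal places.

34.30 hours

Mon: 5:55 AM–1:39 PM = 7 h 44 min; less 45 min break → 6 h 59 min
Tue: 6:41 AM–3:29 PM = 8 h 48 min; less 45 min break → 8 h 3 min
Wed: 7:12 AM–3:45 PM = 8 h 33 min; less 45 min break → 7 h 48 min
Thu: 5:13 AM–12:39 PM = 7 h 26 min; less 45 min break → 6 h 41 min
Fri: 8:59 AM–2:31 PM = 5 h 32 min; less 45 min break → 4 h 47 min
Total: 6 h 59 min + 8 h 3 min + 7 h 48 min + 6 h 41 min + 4 h 47 min = 34 h 18 min.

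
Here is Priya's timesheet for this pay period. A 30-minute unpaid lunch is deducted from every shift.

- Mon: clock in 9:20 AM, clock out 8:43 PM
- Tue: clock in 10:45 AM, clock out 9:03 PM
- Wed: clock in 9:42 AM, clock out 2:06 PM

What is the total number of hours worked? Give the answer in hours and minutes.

Mon: 9:20 AM–8:43 PM = 11 h 23 min; less 30 min break → 10 h 53 min
Tue: 10:45 AM–9:03 PM = 10 h 18 min; less 30 min break → 9 h 48 min
Wed: 9:42 AM–2:06 PM = 4 h 24 min; less 30 min break → 3 h 54 min
Total: 10 h 53 min + 9 h 48 min + 3 h 54 min = 24 h 35 min.

24 h 35 min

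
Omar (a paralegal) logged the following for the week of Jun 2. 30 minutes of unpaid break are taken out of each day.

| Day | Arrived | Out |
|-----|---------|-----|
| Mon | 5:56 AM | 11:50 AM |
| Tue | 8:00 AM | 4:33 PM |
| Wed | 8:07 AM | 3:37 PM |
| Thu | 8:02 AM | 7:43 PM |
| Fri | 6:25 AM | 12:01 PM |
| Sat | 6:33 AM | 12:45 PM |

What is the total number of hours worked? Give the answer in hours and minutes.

42 h 26 min

Mon: 5:56 AM–11:50 AM = 5 h 54 min; less 30 min break → 5 h 24 min
Tue: 8:00 AM–4:33 PM = 8 h 33 min; less 30 min break → 8 h 3 min
Wed: 8:07 AM–3:37 PM = 7 h 30 min; less 30 min break → 7 h 0 min
Thu: 8:02 AM–7:43 PM = 11 h 41 min; less 30 min break → 11 h 11 min
Fri: 6:25 AM–12:01 PM = 5 h 36 min; less 30 min break → 5 h 6 min
Sat: 6:33 AM–12:45 PM = 6 h 12 min; less 30 min break → 5 h 42 min
Total: 5 h 24 min + 8 h 3 min + 7 h 0 min + 11 h 11 min + 5 h 6 min + 5 h 42 min = 42 h 26 min.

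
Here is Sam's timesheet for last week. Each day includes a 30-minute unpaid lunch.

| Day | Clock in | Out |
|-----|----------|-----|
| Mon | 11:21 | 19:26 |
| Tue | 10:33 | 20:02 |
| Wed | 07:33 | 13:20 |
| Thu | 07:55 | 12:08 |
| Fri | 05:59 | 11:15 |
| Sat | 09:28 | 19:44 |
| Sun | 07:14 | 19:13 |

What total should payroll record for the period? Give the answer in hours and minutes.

51 h 35 min

Mon: 11:21–19:26 = 8 h 5 min; less 30 min break → 7 h 35 min
Tue: 10:33–20:02 = 9 h 29 min; less 30 min break → 8 h 59 min
Wed: 07:33–13:20 = 5 h 47 min; less 30 min break → 5 h 17 min
Thu: 07:55–12:08 = 4 h 13 min; less 30 min break → 3 h 43 min
Fri: 05:59–11:15 = 5 h 16 min; less 30 min break → 4 h 46 min
Sat: 09:28–19:44 = 10 h 16 min; less 30 min break → 9 h 46 min
Sun: 07:14–19:13 = 11 h 59 min; less 30 min break → 11 h 29 min
Total: 7 h 35 min + 8 h 59 min + 5 h 17 min + 3 h 43 min + 4 h 46 min + 9 h 46 min + 11 h 29 min = 51 h 35 min.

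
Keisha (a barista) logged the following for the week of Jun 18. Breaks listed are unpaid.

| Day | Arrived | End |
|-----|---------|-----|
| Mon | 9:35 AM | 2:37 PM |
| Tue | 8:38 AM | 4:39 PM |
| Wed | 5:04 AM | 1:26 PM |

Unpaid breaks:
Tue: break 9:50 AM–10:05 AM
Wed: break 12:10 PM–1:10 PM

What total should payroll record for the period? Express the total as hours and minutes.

20 h 10 min

Mon: 9:35 AM–2:37 PM = 5 h 2 min
Tue: 8:38 AM–4:39 PM = 8 h 1 min; less 15 min break → 7 h 46 min
Wed: 5:04 AM–1:26 PM = 8 h 22 min; less 60 min break → 7 h 22 min
Total: 5 h 2 min + 7 h 46 min + 7 h 22 min = 20 h 10 min.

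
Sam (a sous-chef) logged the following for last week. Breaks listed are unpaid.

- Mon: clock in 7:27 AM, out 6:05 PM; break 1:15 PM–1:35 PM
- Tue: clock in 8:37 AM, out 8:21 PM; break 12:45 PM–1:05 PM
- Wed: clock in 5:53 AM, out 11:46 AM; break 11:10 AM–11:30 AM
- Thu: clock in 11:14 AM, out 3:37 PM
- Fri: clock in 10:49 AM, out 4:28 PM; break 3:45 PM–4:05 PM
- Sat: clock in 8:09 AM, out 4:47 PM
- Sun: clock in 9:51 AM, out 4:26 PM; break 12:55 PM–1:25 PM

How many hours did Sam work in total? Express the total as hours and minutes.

Mon: 7:27 AM–6:05 PM = 10 h 38 min; less 20 min break → 10 h 18 min
Tue: 8:37 AM–8:21 PM = 11 h 44 min; less 20 min break → 11 h 24 min
Wed: 5:53 AM–11:46 AM = 5 h 53 min; less 20 min break → 5 h 33 min
Thu: 11:14 AM–3:37 PM = 4 h 23 min
Fri: 10:49 AM–4:28 PM = 5 h 39 min; less 20 min break → 5 h 19 min
Sat: 8:09 AM–4:47 PM = 8 h 38 min
Sun: 9:51 AM–4:26 PM = 6 h 35 min; less 30 min break → 6 h 5 min
Total: 10 h 18 min + 11 h 24 min + 5 h 33 min + 4 h 23 min + 5 h 19 min + 8 h 38 min + 6 h 5 min = 51 h 40 min.

51 h 40 min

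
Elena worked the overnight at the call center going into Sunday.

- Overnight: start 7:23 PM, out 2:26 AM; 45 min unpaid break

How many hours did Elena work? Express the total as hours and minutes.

6 h 18 min

Overnight: 7:23 PM → midnight = 4 h 37 min; midnight → 2:26 AM = 2 h 26 min; span 7 h 3 min; less 45 min break → 6 h 18 min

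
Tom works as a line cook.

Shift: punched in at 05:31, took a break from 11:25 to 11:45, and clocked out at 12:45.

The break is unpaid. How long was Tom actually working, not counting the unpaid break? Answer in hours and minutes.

6 h 54 min

Shift: 05:31–12:45 = 7 h 14 min; less 20 min break → 6 h 54 min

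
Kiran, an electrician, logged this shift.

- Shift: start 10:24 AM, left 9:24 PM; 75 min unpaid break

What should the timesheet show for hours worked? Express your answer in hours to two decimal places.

9.75 hours

Shift: 10:24 AM–9:24 PM = 11 h 0 min; less 75 min break → 9 h 45 min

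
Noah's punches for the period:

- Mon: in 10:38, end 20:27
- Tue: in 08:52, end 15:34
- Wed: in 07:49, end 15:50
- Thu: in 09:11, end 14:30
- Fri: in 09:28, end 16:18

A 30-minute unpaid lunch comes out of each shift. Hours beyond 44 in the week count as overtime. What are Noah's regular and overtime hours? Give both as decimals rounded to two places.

Mon: 10:38–20:27 = 9 h 49 min; less 30 min break → 9 h 19 min
Tue: 08:52–15:34 = 6 h 42 min; less 30 min break → 6 h 12 min
Wed: 07:49–15:50 = 8 h 1 min; less 30 min break → 7 h 31 min
Thu: 09:11–14:30 = 5 h 19 min; less 30 min break → 4 h 49 min
Fri: 09:28–16:18 = 6 h 50 min; less 30 min break → 6 h 20 min
Total worked: 34 h 11 min = 34.18 h.
Threshold 44 h → overtime 0 h 0 min, regular 34 h 11 min.

Regular 34.18 hours, overtime 0.00 hours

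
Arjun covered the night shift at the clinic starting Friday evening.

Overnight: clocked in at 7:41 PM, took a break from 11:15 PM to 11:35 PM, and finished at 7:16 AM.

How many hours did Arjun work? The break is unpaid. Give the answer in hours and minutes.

11 h 15 min

Overnight: 7:41 PM → midnight = 4 h 19 min; midnight → 7:16 AM = 7 h 16 min; span 11 h 35 min; less 20 min break → 11 h 15 min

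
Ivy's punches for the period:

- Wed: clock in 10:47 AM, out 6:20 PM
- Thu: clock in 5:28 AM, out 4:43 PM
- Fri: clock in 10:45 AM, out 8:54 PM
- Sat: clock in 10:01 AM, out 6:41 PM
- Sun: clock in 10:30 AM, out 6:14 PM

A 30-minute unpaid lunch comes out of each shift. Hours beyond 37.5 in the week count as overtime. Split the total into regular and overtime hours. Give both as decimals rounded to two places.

Regular 37.50 hours, overtime 5.35 hours

Wed: 10:47 AM–6:20 PM = 7 h 33 min; less 30 min break → 7 h 3 min
Thu: 5:28 AM–4:43 PM = 11 h 15 min; less 30 min break → 10 h 45 min
Fri: 10:45 AM–8:54 PM = 10 h 9 min; less 30 min break → 9 h 39 min
Sat: 10:01 AM–6:41 PM = 8 h 40 min; less 30 min break → 8 h 10 min
Sun: 10:30 AM–6:14 PM = 7 h 44 min; less 30 min break → 7 h 14 min
Total worked: 42 h 51 min = 42.85 h.
Threshold 37.5 h → overtime 5 h 21 min, regular 37 h 30 min.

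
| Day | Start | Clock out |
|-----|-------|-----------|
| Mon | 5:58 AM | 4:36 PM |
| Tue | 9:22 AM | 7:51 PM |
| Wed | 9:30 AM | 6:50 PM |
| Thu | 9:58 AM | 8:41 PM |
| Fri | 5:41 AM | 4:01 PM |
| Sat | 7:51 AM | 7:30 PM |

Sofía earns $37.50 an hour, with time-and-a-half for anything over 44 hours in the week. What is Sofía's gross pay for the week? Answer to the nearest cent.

$2727.19

Mon: 5:58 AM–4:36 PM = 10 h 38 min
Tue: 9:22 AM–7:51 PM = 10 h 29 min
Wed: 9:30 AM–6:50 PM = 9 h 20 min
Thu: 9:58 AM–8:41 PM = 10 h 43 min
Fri: 5:41 AM–4:01 PM = 10 h 20 min
Sat: 7:51 AM–7:30 PM = 11 h 39 min
Total worked: 63 h 9 min = 3789 min.
Regular 44 h 0 min = 2640 min at $37.50/h; overtime 19 h 9 min = 1149 min at $56.25/h.
Pay = (2640 × $37.50 + 1149 × $56.25) ÷ 60 = $2727.19.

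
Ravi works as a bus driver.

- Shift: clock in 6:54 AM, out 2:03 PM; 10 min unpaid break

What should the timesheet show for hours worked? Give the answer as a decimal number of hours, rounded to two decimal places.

6.98 hours

Shift: 6:54 AM–2:03 PM = 7 h 9 min; less 10 min break → 6 h 59 min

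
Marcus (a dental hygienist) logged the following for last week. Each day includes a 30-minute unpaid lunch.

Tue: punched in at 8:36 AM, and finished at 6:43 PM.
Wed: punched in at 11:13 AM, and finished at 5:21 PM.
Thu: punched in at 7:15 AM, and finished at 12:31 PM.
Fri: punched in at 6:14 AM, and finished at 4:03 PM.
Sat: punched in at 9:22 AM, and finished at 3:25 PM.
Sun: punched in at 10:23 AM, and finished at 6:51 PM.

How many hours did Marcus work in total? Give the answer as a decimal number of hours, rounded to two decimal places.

42.85 hours

Tue: 8:36 AM–6:43 PM = 10 h 7 min; less 30 min break → 9 h 37 min
Wed: 11:13 AM–5:21 PM = 6 h 8 min; less 30 min break → 5 h 38 min
Thu: 7:15 AM–12:31 PM = 5 h 16 min; less 30 min break → 4 h 46 min
Fri: 6:14 AM–4:03 PM = 9 h 49 min; less 30 min break → 9 h 19 min
Sat: 9:22 AM–3:25 PM = 6 h 3 min; less 30 min break → 5 h 33 min
Sun: 10:23 AM–6:51 PM = 8 h 28 min; less 30 min break → 7 h 58 min
Total: 9 h 37 min + 5 h 38 min + 4 h 46 min + 9 h 19 min + 5 h 33 min + 7 h 58 min = 42 h 51 min.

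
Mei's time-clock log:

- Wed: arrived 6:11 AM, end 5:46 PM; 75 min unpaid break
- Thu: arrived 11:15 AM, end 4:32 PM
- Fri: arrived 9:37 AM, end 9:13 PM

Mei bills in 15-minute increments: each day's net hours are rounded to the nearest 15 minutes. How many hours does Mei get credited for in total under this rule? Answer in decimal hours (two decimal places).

27.00 hours

Wed: 6:11 AM–5:46 PM = 11 h 35 min − 75 min = 10 h 20 min → rounds to 10 h 15 min
Thu: 11:15 AM–4:32 PM = 5 h 17 min → rounds to 5 h 15 min
Fri: 9:37 AM–9:13 PM = 11 h 36 min → rounds to 11 h 30 min
Total credited: 27 h 0 min.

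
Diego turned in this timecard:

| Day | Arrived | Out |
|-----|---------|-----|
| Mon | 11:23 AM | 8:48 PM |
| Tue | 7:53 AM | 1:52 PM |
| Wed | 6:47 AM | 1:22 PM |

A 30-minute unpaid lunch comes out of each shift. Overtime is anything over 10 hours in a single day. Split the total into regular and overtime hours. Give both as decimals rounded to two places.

Mon: 11:23 AM–8:48 PM = 9 h 25 min; less 30 min break → 8 h 55 min
Tue: 7:53 AM–1:52 PM = 5 h 59 min; less 30 min break → 5 h 29 min
Wed: 6:47 AM–1:22 PM = 6 h 35 min; less 30 min break → 6 h 5 min
Mon reg 8 h 55 min / OT 0 h 0 min; Tue reg 5 h 29 min / OT 0 h 0 min; Wed reg 6 h 5 min / OT 0 h 0 min.
Totals: regular 20 h 29 min, overtime 0 h 0 min.

Regular 20.48 hours, overtime 0.00 hours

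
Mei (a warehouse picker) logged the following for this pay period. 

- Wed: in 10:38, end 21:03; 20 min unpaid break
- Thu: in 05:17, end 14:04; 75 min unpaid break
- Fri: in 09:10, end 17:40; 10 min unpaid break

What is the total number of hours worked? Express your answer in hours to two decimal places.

25.95 hours

Wed: 10:38–21:03 = 10 h 25 min; less 20 min break → 10 h 5 min
Thu: 05:17–14:04 = 8 h 47 min; less 75 min break → 7 h 32 min
Fri: 09:10–17:40 = 8 h 30 min; less 10 min break → 8 h 20 min
Total: 10 h 5 min + 7 h 32 min + 8 h 20 min = 25 h 57 min.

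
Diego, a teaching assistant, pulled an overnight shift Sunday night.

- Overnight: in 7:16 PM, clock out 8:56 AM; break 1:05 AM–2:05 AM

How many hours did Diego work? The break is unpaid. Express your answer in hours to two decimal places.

12.67 hours

Overnight: 7:16 PM → midnight = 4 h 44 min; midnight → 8:56 AM = 8 h 56 min; span 13 h 40 min; less 60 min break → 12 h 40 min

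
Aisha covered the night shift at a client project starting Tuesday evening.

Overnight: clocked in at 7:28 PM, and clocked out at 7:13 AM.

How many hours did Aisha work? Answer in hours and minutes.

11 h 45 min

Overnight: 7:28 PM → midnight = 4 h 32 min; midnight → 7:13 AM = 7 h 13 min; span 11 h 45 min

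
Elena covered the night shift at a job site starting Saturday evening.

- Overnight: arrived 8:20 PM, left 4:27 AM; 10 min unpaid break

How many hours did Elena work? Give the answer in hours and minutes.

7 h 57 min

Overnight: 8:20 PM → midnight = 3 h 40 min; midnight → 4:27 AM = 4 h 27 min; span 8 h 7 min; less 10 min break → 7 h 57 min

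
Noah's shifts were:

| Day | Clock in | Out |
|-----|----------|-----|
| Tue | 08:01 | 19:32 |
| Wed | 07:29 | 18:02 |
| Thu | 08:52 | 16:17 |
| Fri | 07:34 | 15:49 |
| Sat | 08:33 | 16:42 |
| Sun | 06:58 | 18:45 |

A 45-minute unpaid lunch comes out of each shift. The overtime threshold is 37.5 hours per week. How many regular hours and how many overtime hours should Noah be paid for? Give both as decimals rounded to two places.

Tue: 08:01–19:32 = 11 h 31 min; less 45 min break → 10 h 46 min
Wed: 07:29–18:02 = 10 h 33 min; less 45 min break → 9 h 48 min
Thu: 08:52–16:17 = 7 h 25 min; less 45 min break → 6 h 40 min
Fri: 07:34–15:49 = 8 h 15 min; less 45 min break → 7 h 30 min
Sat: 08:33–16:42 = 8 h 9 min; less 45 min break → 7 h 24 min
Sun: 06:58–18:45 = 11 h 47 min; less 45 min break → 11 h 2 min
Total worked: 53 h 10 min = 53.17 h.
Threshold 37.5 h → overtime 15 h 40 min, regular 37 h 30 min.

Regular 37.50 hours, overtime 15.67 hours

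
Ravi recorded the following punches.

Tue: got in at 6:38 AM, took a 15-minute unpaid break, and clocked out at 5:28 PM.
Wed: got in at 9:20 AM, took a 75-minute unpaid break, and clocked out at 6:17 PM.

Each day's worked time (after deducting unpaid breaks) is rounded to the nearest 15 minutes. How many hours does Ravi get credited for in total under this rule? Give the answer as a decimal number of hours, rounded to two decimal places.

Tue: 6:38 AM–5:28 PM = 10 h 50 min − 15 min = 10 h 35 min → rounds to 10 h 30 min
Wed: 9:20 AM–6:17 PM = 8 h 57 min − 75 min = 7 h 42 min → rounds to 7 h 45 min
Total credited: 18 h 15 min.

18.25 hours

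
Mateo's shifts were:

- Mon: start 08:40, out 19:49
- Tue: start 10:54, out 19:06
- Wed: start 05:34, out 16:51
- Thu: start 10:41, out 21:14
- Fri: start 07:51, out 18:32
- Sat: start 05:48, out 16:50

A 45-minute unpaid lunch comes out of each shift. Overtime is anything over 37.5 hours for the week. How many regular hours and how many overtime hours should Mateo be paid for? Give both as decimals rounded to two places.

Regular 37.50 hours, overtime 20.90 hours

Mon: 08:40–19:49 = 11 h 9 min; less 45 min break → 10 h 24 min
Tue: 10:54–19:06 = 8 h 12 min; less 45 min break → 7 h 27 min
Wed: 05:34–16:51 = 11 h 17 min; less 45 min break → 10 h 32 min
Thu: 10:41–21:14 = 10 h 33 min; less 45 min break → 9 h 48 min
Fri: 07:51–18:32 = 10 h 41 min; less 45 min break → 9 h 56 min
Sat: 05:48–16:50 = 11 h 2 min; less 45 min break → 10 h 17 min
Total worked: 58 h 24 min = 58.40 h.
Threshold 37.5 h → overtime 20 h 54 min, regular 37 h 30 min.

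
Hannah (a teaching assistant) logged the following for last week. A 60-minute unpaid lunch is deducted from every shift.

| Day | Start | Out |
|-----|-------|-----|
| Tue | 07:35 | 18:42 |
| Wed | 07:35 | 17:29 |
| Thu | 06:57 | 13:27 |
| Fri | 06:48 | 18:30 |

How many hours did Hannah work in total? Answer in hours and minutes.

Tue: 07:35–18:42 = 11 h 7 min; less 60 min break → 10 h 7 min
Wed: 07:35–17:29 = 9 h 54 min; less 60 min break → 8 h 54 min
Thu: 06:57–13:27 = 6 h 30 min; less 60 min break → 5 h 30 min
Fri: 06:48–18:30 = 11 h 42 min; less 60 min break → 10 h 42 min
Total: 10 h 7 min + 8 h 54 min + 5 h 30 min + 10 h 42 min = 35 h 13 min.

35 h 13 min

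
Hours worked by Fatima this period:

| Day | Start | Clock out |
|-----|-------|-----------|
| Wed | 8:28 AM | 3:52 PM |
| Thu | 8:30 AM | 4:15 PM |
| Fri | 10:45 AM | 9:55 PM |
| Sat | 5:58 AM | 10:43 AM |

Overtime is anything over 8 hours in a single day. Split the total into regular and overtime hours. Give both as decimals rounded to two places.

Regular 27.90 hours, overtime 3.17 hours

Wed: 8:28 AM–3:52 PM = 7 h 24 min
Thu: 8:30 AM–4:15 PM = 7 h 45 min
Fri: 10:45 AM–9:55 PM = 11 h 10 min
Sat: 5:58 AM–10:43 AM = 4 h 45 min
Wed reg 7 h 24 min / OT 0 h 0 min; Thu reg 7 h 45 min / OT 0 h 0 min; Fri reg 8 h 0 min / OT 3 h 10 min; Sat reg 4 h 45 min / OT 0 h 0 min.
Totals: regular 27 h 54 min, overtime 3 h 10 min.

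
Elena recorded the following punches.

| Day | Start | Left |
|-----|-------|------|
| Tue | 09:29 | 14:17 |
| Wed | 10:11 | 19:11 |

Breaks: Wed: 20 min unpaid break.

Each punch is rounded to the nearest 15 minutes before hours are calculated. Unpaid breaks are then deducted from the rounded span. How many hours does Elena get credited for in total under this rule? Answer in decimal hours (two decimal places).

13.42 hours

Tue: in 09:29→09:30, out 14:17→14:15; 4 h 45 min
Wed: in 10:11→10:15, out 19:11→19:15; 9 h 0 min − 20 min = 8 h 40 min
Total credited: 13 h 25 min.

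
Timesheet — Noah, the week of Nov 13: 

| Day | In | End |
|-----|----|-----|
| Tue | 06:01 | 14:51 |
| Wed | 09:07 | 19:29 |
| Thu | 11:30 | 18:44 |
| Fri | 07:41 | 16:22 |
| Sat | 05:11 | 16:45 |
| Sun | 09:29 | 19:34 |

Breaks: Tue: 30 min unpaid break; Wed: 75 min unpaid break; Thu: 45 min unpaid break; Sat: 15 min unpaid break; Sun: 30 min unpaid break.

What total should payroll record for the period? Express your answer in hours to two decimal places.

53.52 hours

Tue: 06:01–14:51 = 8 h 50 min; less 30 min break → 8 h 20 min
Wed: 09:07–19:29 = 10 h 22 min; less 75 min break → 9 h 7 min
Thu: 11:30–18:44 = 7 h 14 min; less 45 min break → 6 h 29 min
Fri: 07:41–16:22 = 8 h 41 min
Sat: 05:11–16:45 = 11 h 34 min; less 15 min break → 11 h 19 min
Sun: 09:29–19:34 = 10 h 5 min; less 30 min break → 9 h 35 min
Total: 8 h 20 min + 9 h 7 min + 6 h 29 min + 8 h 41 min + 11 h 19 min + 9 h 35 min = 53 h 31 min.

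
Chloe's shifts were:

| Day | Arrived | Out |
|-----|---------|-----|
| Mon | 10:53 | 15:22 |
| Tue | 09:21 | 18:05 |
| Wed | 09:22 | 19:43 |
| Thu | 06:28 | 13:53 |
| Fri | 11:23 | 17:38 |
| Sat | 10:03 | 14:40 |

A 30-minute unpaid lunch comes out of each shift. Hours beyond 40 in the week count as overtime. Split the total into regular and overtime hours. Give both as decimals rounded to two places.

Mon: 10:53–15:22 = 4 h 29 min; less 30 min break → 3 h 59 min
Tue: 09:21–18:05 = 8 h 44 min; less 30 min break → 8 h 14 min
Wed: 09:22–19:43 = 10 h 21 min; less 30 min break → 9 h 51 min
Thu: 06:28–13:53 = 7 h 25 min; less 30 min break → 6 h 55 min
Fri: 11:23–17:38 = 6 h 15 min; less 30 min break → 5 h 45 min
Sat: 10:03–14:40 = 4 h 37 min; less 30 min break → 4 h 7 min
Total worked: 38 h 51 min = 38.85 h.
Threshold 40 h → overtime 0 h 0 min, regular 38 h 51 min.

Regular 38.85 hours, overtime 0.00 hours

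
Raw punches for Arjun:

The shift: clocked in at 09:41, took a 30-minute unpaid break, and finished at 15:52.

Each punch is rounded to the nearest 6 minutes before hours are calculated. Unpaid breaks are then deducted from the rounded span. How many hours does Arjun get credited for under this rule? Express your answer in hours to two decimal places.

5.70 hours

The shift: in 09:41→09:42, out 15:52→15:54; 6 h 12 min − 30 min = 5 h 42 min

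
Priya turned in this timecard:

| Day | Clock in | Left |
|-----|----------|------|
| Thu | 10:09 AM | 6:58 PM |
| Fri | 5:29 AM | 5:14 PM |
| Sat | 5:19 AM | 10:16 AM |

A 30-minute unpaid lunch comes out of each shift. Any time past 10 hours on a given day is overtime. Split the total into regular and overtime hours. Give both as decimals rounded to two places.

Thu: 10:09 AM–6:58 PM = 8 h 49 min; less 30 min break → 8 h 19 min
Fri: 5:29 AM–5:14 PM = 11 h 45 min; less 30 min break → 11 h 15 min
Sat: 5:19 AM–10:16 AM = 4 h 57 min; less 30 min break → 4 h 27 min
Thu reg 8 h 19 min / OT 0 h 0 min; Fri reg 10 h 0 min / OT 1 h 15 min; Sat reg 4 h 27 min / OT 0 h 0 min.
Totals: regular 22 h 46 min, overtime 1 h 15 min.

Regular 22.77 hours, overtime 1.25 hours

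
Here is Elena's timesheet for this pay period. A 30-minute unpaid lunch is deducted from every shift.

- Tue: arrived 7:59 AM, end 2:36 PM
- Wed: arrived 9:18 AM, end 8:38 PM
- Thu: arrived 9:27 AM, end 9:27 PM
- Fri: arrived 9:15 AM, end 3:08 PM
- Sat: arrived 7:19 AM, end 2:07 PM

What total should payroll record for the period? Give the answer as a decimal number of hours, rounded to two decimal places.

40.13 hours

Tue: 7:59 AM–2:36 PM = 6 h 37 min; less 30 min break → 6 h 7 min
Wed: 9:18 AM–8:38 PM = 11 h 20 min; less 30 min break → 10 h 50 min
Thu: 9:27 AM–9:27 PM = 12 h 0 min; less 30 min break → 11 h 30 min
Fri: 9:15 AM–3:08 PM = 5 h 53 min; less 30 min break → 5 h 23 min
Sat: 7:19 AM–2:07 PM = 6 h 48 min; less 30 min break → 6 h 18 min
Total: 6 h 7 min + 10 h 50 min + 11 h 30 min + 5 h 23 min + 6 h 18 min = 40 h 8 min.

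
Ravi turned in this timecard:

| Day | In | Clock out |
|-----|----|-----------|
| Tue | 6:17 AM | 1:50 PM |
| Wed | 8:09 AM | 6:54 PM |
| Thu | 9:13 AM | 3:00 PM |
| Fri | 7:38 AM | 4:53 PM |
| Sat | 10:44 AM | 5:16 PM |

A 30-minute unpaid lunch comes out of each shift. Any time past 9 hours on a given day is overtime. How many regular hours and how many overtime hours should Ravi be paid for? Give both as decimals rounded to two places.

Tue: 6:17 AM–1:50 PM = 7 h 33 min; less 30 min break → 7 h 3 min
Wed: 8:09 AM–6:54 PM = 10 h 45 min; less 30 min break → 10 h 15 min
Thu: 9:13 AM–3:00 PM = 5 h 47 min; less 30 min break → 5 h 17 min
Fri: 7:38 AM–4:53 PM = 9 h 15 min; less 30 min break → 8 h 45 min
Sat: 10:44 AM–5:16 PM = 6 h 32 min; less 30 min break → 6 h 2 min
Tue reg 7 h 3 min / OT 0 h 0 min; Wed reg 9 h 0 min / OT 1 h 15 min; Thu reg 5 h 17 min / OT 0 h 0 min; Fri reg 8 h 45 min / OT 0 h 0 min; Sat reg 6 h 2 min / OT 0 h 0 min.
Totals: regular 36 h 7 min, overtime 1 h 15 min.

Regular 36.12 hours, overtime 1.25 hours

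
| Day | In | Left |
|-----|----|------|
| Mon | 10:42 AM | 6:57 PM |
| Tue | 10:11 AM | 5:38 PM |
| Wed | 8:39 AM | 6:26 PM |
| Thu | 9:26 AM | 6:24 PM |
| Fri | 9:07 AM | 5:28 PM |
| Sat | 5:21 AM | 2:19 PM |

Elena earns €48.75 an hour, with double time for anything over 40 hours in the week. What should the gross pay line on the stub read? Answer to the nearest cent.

€3097.25

Mon: 10:42 AM–6:57 PM = 8 h 15 min
Tue: 10:11 AM–5:38 PM = 7 h 27 min
Wed: 8:39 AM–6:26 PM = 9 h 47 min
Thu: 9:26 AM–6:24 PM = 8 h 58 min
Fri: 9:07 AM–5:28 PM = 8 h 21 min
Sat: 5:21 AM–2:19 PM = 8 h 58 min
Total worked: 51 h 46 min = 3106 min.
Regular 40 h 0 min = 2400 min at €48.75/h; overtime 11 h 46 min = 706 min at €97.50/h.
Pay = (2400 × €48.75 + 706 × €97.50) ÷ 60 = €3097.25.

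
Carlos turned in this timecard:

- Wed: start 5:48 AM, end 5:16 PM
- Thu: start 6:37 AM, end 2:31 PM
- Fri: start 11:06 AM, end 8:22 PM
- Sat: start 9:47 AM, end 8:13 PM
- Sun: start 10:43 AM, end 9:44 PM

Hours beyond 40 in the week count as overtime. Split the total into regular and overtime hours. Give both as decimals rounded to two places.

Wed: 5:48 AM–5:16 PM = 11 h 28 min
Thu: 6:37 AM–2:31 PM = 7 h 54 min
Fri: 11:06 AM–8:22 PM = 9 h 16 min
Sat: 9:47 AM–8:13 PM = 10 h 26 min
Sun: 10:43 AM–9:44 PM = 11 h 1 min
Total worked: 50 h 5 min = 50.08 h.
Threshold 40 h → overtime 10 h 5 min, regular 40 h 0 min.

Regular 40.00 hours, overtime 10.08 hours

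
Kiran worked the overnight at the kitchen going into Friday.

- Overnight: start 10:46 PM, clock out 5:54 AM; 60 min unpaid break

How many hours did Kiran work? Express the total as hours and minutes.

Overnight: 10:46 PM → midnight = 1 h 14 min; midnight → 5:54 AM = 5 h 54 min; span 7 h 8 min; less 60 min break → 6 h 8 min

6 h 8 min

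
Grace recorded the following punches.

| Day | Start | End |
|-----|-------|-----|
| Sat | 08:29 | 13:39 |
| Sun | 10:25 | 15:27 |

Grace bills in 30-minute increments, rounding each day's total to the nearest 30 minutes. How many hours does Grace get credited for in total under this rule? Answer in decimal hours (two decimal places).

10.00 hours

Sat: 08:29–13:39 = 5 h 10 min → rounds to 5 h 0 min
Sun: 10:25–15:27 = 5 h 2 min → rounds to 5 h 0 min
Total credited: 10 h 0 min.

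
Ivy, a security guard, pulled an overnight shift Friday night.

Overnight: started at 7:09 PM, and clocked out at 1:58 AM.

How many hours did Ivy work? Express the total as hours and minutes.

6 h 49 min

Overnight: 7:09 PM → midnight = 4 h 51 min; midnight → 1:58 AM = 1 h 58 min; span 6 h 49 min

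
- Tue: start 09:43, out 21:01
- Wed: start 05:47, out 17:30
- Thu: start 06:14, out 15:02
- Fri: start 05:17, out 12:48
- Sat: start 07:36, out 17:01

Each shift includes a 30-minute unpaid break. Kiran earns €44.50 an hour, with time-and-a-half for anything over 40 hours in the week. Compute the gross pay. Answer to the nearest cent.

€2197.19

Tue: 09:43–21:01 = 11 h 18 min; less 30 min break → 10 h 48 min
Wed: 05:47–17:30 = 11 h 43 min; less 30 min break → 11 h 13 min
Thu: 06:14–15:02 = 8 h 48 min; less 30 min break → 8 h 18 min
Fri: 05:17–12:48 = 7 h 31 min; less 30 min break → 7 h 1 min
Sat: 07:36–17:01 = 9 h 25 min; less 30 min break → 8 h 55 min
Total worked: 46 h 15 min = 2775 min.
Regular 40 h 0 min = 2400 min at €44.50/h; overtime 6 h 15 min = 375 min at €66.75/h.
Pay = (2400 × €44.50 + 375 × €66.75) ÷ 60 = €2197.19.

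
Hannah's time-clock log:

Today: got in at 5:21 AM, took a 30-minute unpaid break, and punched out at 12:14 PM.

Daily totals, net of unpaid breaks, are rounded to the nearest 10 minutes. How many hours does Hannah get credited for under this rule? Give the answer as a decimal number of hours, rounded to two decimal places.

6.33 hours

Today: 5:21 AM–12:14 PM = 6 h 53 min − 30 min = 6 h 23 min → rounds to 6 h 20 min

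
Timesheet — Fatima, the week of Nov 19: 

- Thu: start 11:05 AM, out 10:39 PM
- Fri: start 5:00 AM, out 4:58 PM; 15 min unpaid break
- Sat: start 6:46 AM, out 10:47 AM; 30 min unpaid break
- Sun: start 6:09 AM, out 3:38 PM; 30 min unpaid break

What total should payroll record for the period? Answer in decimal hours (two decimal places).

35.78 hours

Thu: 11:05 AM–10:39 PM = 11 h 34 min
Fri: 5:00 AM–4:58 PM = 11 h 58 min; less 15 min break → 11 h 43 min
Sat: 6:46 AM–10:47 AM = 4 h 1 min; less 30 min break → 3 h 31 min
Sun: 6:09 AM–3:38 PM = 9 h 29 min; less 30 min break → 8 h 59 min
Total: 11 h 34 min + 11 h 43 min + 3 h 31 min + 8 h 59 min = 35 h 47 min.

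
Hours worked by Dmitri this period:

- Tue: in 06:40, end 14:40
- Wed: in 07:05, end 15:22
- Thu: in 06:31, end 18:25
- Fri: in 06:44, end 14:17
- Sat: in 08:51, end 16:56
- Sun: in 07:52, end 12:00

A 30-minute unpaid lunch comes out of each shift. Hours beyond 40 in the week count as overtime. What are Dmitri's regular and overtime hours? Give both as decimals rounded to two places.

Regular 40.00 hours, overtime 4.95 hours

Tue: 06:40–14:40 = 8 h 0 min; less 30 min break → 7 h 30 min
Wed: 07:05–15:22 = 8 h 17 min; less 30 min break → 7 h 47 min
Thu: 06:31–18:25 = 11 h 54 min; less 30 min break → 11 h 24 min
Fri: 06:44–14:17 = 7 h 33 min; less 30 min break → 7 h 3 min
Sat: 08:51–16:56 = 8 h 5 min; less 30 min break → 7 h 35 min
Sun: 07:52–12:00 = 4 h 8 min; less 30 min break → 3 h 38 min
Total worked: 44 h 57 min = 44.95 h.
Threshold 40 h → overtime 4 h 57 min, regular 40 h 0 min.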